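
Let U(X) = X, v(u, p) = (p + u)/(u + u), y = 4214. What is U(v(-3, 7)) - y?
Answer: -12644/3 ≈ -4214.7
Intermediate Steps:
v(u, p) = (p + u)/(2*u) (v(u, p) = (p + u)/((2*u)) = (p + u)*(1/(2*u)) = (p + u)/(2*u))
U(v(-3, 7)) - y = (½)*(7 - 3)/(-3) - 1*4214 = (½)*(-⅓)*4 - 4214 = -⅔ - 4214 = -12644/3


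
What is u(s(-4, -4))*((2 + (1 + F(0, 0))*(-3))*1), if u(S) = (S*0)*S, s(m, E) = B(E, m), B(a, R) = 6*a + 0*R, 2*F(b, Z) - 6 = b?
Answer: 0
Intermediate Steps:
F(b, Z) = 3 + b/2
B(a, R) = 6*a (B(a, R) = 6*a + 0 = 6*a)
s(m, E) = 6*E
u(S) = 0 (u(S) = 0*S = 0)
u(s(-4, -4))*((2 + (1 + F(0, 0))*(-3))*1) = 0*((2 + (1 + (3 + (1/2)*0))*(-3))*1) = 0*((2 + (1 + (3 + 0))*(-3))*1) = 0*((2 + (1 + 3)*(-3))*1) = 0*((2 + 4*(-3))*1) = 0*((2 - 12)*1) = 0*(-10*1) = 0*(-10) = 0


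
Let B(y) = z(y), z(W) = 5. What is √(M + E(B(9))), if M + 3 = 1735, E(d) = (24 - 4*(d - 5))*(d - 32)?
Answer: 2*√271 ≈ 32.924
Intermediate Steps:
B(y) = 5
E(d) = (-32 + d)*(44 - 4*d) (E(d) = (24 - 4*(-5 + d))*(-32 + d) = (24 + (20 - 4*d))*(-32 + d) = (44 - 4*d)*(-32 + d) = (-32 + d)*(44 - 4*d))
M = 1732 (M = -3 + 1735 = 1732)
√(M + E(B(9))) = √(1732 + (-1408 - 4*5² + 172*5)) = √(1732 + (-1408 - 4*25 + 860)) = √(1732 + (-1408 - 100 + 860)) = √(1732 - 648) = √1084 = 2*√271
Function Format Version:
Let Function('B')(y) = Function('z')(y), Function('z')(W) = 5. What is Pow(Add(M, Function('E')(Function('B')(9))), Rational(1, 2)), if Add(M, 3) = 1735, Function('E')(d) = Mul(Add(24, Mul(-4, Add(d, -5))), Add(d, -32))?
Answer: Mul(2, Pow(271, Rational(1, 2))) ≈ 32.924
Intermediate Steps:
Function('B')(y) = 5
Function('E')(d) = Mul(Add(-32, d), Add(44, Mul(-4, d))) (Function('E')(d) = Mul(Add(24, Mul(-4, Add(-5, d))), Add(-32, d)) = Mul(Add(24, Add(20, Mul(-4, d))), Add(-32, d)) = Mul(Add(44, Mul(-4, d)), Add(-32, d)) = Mul(Add(-32, d), Add(44, Mul(-4, d))))
M = 1732 (M = Add(-3, 1735) = 1732)
Pow(Add(M, Function('E')(Function('B')(9))), Rational(1, 2)) = Pow(Add(1732, Add(-1408, Mul(-4, Pow(5, 2)), Mul(172, 5))), Rational(1, 2)) = Pow(Add(1732, Add(-1408, Mul(-4, 25), 860)), Rational(1, 2)) = Pow(Add(1732, Add(-1408, -100, 860)), Rational(1, 2)) = Pow(Add(1732, -648), Rational(1, 2)) = Pow(1084, Rational(1, 2)) = Mul(2, Pow(271, Rational(1, 2)))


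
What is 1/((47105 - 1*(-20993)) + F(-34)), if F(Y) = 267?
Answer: 1/68365 ≈ 1.4627e-5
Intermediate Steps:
1/((47105 - 1*(-20993)) + F(-34)) = 1/((47105 - 1*(-20993)) + 267) = 1/((47105 + 20993) + 267) = 1/(68098 + 267) = 1/68365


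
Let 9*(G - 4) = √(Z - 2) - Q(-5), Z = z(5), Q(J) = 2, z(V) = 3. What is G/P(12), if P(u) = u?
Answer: 35/108 ≈ 0.32407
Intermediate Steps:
Z = 3
G = 35/9 (G = 4 + (√(3 - 2) - 1*2)/9 = 4 + (√1 - 2)/9 = 4 + (1 - 2)/9 = 4 + (⅑)*(-1) = 4 - ⅑ = 35/9 ≈ 3.8889)
G/P(12) = (35/9)/12 = (1/12)*(35/9) = 35/108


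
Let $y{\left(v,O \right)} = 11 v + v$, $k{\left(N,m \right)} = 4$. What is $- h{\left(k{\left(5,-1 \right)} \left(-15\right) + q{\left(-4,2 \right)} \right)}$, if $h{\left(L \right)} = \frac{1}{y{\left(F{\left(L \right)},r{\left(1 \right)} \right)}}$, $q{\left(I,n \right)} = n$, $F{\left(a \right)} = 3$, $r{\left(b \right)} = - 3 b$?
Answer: $- \frac{1}{36} \approx -0.027778$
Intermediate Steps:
$y{\left(v,O \right)} = 12 v$
$h{\left(L \right)} = \frac{1}{36}$ ($h{\left(L \right)} = \frac{1}{12 \cdot 3} = \frac{1}{36}$)
$- h{\left(k{\left(5,-1 \right)} \left(-15\right) + q{\left(-4,2 \right)} \right)} = \left(-1\right) \frac{1}{36} = - \frac{1}{36}$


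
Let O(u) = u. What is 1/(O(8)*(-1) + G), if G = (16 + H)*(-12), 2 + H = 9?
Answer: -1/284 ≈ -0.0035211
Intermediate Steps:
H = 7 (H = -2 + 9 = 7)
G = -276 (G = (16 + 7)*(-12) = 23*(-12) = -276)
1/(O(8)*(-1) + G) = 1/(8*(-1) - 276) = 1/(-8 - 276) = 1/(-284) = -1/284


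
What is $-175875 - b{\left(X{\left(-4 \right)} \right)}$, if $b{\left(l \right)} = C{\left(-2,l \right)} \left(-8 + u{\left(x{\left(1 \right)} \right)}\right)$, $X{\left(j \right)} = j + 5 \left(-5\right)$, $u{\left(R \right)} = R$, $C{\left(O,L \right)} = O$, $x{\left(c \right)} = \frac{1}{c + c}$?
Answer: $-175890$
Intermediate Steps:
$x{\left(c \right)} = \frac{1}{2 c}$
$X{\left(j \right)} = -25 + j$ ($X{\left(j \right)} = j - 25 = -25 + j$)
$b{\left(l \right)} = 15$ ($b{\left(l \right)} = - 2 \left(-8 + \frac{1}{2 \cdot 1}\right) = - 2 \left(-8 + \frac{1}{2} \cdot 1\right) = - 2 \left(-8 + \frac{1}{2}\right) = \left(-2\right) \left(- \frac{15}{2}\right) = 15$)
$-175875 - b{\left(X{\left(-4 \right)} \right)} = -175875 - 15 = -175890$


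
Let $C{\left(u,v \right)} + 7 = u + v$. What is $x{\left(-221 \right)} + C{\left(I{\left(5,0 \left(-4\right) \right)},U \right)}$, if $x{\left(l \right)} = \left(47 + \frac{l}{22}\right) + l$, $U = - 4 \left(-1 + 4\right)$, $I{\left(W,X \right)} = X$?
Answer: $- \frac{4467}{22} \approx -203.05$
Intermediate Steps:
$U = -12$ ($U = \left(-4\right) 3 = -12$)
$x{\left(l \right)} = 47 + \frac{23 l}{22}$ ($x{\left(l \right)} = \left(47 + l \frac{1}{22}\right) + l = \left(47 + \frac{l}{22}\right) + l = 47 + \frac{23 l}{22}$)
$C{\left(u,v \right)} = -7 + u + v$ ($C{\left(u,v \right)} = -7 + \left(u + v\right) = -7 + u + v$)
$x{\left(-221 \right)} + C{\left(I{\left(5,0 \left(-4\right) \right)},U \right)} = \left(47 + \frac{23}{22} \left(-221\right)\right) - 19 = \left(47 - \frac{5083}{22}\right) - 19 = - \frac{4049}{22} - 19 = - \frac{4467}{22}$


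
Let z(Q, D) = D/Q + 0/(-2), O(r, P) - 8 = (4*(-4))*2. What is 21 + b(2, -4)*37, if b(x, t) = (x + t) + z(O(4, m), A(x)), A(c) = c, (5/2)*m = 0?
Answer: -673/12 ≈ -56.083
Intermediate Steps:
m = 0 (m = (2/5)*0 = 0)
O(r, P) = -24 (O(r, P) = 8 + (4*(-4))*2 = 8 - 16*2 = 8 - 32 = -24)
z(Q, D) = D/Q (z(Q, D) = D/Q + 0*(-1/2) = D/Q + 0 = D/Q)
b(x, t) = t + 23*x/24 (b(x, t) = (x + t) + x/(-24) = (t + x) + x*(-1/24) = (t + x) - x/24 = t + 23*x/24)
21 + b(2, -4)*37 = 21 + (-4 + (23/24)*2)*37 = 21 + (-4 + 23/12)*37 = 21 - 25/12*37 = 21 - 925/12 = -673/12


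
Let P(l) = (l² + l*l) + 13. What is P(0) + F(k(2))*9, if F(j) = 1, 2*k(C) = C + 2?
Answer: 22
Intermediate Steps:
k(C) = 1 + C/2 (k(C) = (C + 2)/2 = (2 + C)/2 = 1 + C/2)
P(l) = 13 + 2*l² (P(l) = (l² + l²) + 13 = 2*l² + 13 = 13 + 2*l²)
P(0) + F(k(2))*9 = (13 + 2*0²) + 1*9 = (13 + 2*0) + 9 = (13 + 0) + 9 = 13 + 9 = 22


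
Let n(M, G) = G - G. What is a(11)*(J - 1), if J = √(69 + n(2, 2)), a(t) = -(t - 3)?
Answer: 8 - 8*√69 ≈ -58.453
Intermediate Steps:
a(t) = 3 - t (a(t) = -(-3 + t) = 3 - t)
n(M, G) = 0
J = √69 (J = √(69 + 0) = √69 ≈ 8.3066)
a(11)*(J - 1) = (3 - 1*11)*(√69 - 1) = (3 - 11)*(-1 + √69) = -8*(-1 + √69) = 8 - 8*√69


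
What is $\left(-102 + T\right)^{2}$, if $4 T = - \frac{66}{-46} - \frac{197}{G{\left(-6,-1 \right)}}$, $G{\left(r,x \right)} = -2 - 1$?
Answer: $\frac{138321121}{19044} \approx 7263.2$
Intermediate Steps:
$G{\left(r,x \right)} = -3$ ($G{\left(r,x \right)} = -2 - 1 = -3$)
$T = \frac{2315}{138}$ ($T = \frac{- \frac{66}{-46} - \frac{197}{-3}}{4} = \frac{\left(-66\right) \left(- \frac{1}{46}\right) - - \frac{197}{3}}{4} = \frac{\frac{33}{23} + \frac{197}{3}}{4} = \frac{1}{4} \cdot \frac{4630}{69} = \frac{2315}{138} \approx 16.775$)
$\left(-102 + T\right)^{2} = \left(-102 + \frac{2315}{138}\right)^{2} = \left(- \frac{11761}{138}\right)^{2} = \frac{138321121}{19044}$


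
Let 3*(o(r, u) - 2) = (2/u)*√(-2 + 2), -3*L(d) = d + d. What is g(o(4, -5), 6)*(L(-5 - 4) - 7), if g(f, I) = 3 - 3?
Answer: 0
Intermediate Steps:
L(d) = -2*d/3 (L(d) = -(d + d)/3 = -2*d/3)
o(r, u) = 2 (o(r, u) = 2 + ((2/u)*√(-2 + 2))/3 = 2 + ((2/u)*√0)/3 = 2 + ((2/u)*0)/3 = 2 + (⅓)*0 = 2 + 0 = 2)
g(f, I) = 0
g(o(4, -5), 6)*(L(-5 - 4) - 7) = 0*(-2*(-5 - 4)/3 - 7) = 0*(-⅔*(-9) - 7) = 0*(6 - 7) = 0*(-1) = 0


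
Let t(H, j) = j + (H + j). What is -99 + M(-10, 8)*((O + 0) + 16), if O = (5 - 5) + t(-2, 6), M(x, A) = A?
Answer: 109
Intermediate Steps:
t(H, j) = H + 2*j
O = 10 (O = (5 - 5) + (-2 + 2*6) = 0 + (-2 + 12) = 0 + 10 = 10)
-99 + M(-10, 8)*((O + 0) + 16) = -99 + 8*((10 + 0) + 16) = -99 + 8*(10 + 16) = -99 + 8*26 = -99 + 208 = 109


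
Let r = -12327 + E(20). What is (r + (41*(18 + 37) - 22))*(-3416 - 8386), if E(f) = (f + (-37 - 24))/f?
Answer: 1191535821/10 ≈ 1.1915e+8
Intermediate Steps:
E(f) = (-61 + f)/f (E(f) = (f - 61)/f = (-61 + f)/f)
r = -246581/20 (r = -12327 + (-61 + 20)/20 = -12327 + (1/20)*(-41) = -12327 - 41/20 = -246581/20 ≈ -12329.)
(r + (41*(18 + 37) - 22))*(-3416 - 8386) = (-246581/20 + (41*(18 + 37) - 22))*(-3416 - 8386) = (-246581/20 + (41*55 - 22))*(-11802) = (-246581/20 + (2255 - 22))*(-11802) = (-246581/20 + 2233)*(-11802) = -201921/20*(-11802) = 1191535821/10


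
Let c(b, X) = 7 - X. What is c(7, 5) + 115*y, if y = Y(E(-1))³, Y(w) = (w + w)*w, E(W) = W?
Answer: 922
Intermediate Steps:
Y(w) = 2*w² (Y(w) = (2*w)*w = 2*w²)
y = 8 (y = (2*(-1)²)³ = (2*1)³ = 2³ = 8)
c(7, 5) + 115*y = (7 - 1*5) + 115*8 = (7 - 5) + 920 = 2 + 920 = 922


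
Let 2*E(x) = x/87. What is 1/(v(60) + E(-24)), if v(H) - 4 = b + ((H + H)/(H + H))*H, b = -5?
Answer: 29/1707 ≈ 0.016989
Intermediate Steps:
E(x) = x/174 (E(x) = (x/87)/2 = x/174)
v(H) = -1 + H (v(H) = 4 + (-5 + ((H + H)/(H + H))*H) = 4 + (-5 + ((2*H)/((2*H)))*H) = 4 + (-5 + ((2*H)*(1/(2*H)))*H) = 4 + (-5 + 1*H) = 4 + (-5 + H) = -1 + H)
1/(v(60) + E(-24)) = 1/((-1 + 60) + (1/174)*(-24)) = 1/(59 - 4/29) = 1/(1707/29) = 29/1707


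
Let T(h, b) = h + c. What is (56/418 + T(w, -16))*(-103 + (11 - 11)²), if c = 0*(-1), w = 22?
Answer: -476478/209 ≈ -2279.8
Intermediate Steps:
c = 0
T(h, b) = h (T(h, b) = h + 0 = h)
(56/418 + T(w, -16))*(-103 + (11 - 11)²) = (56/418 + 22)*(-103 + (11 - 11)²) = (56*(1/418) + 22)*(-103 + 0²) = (28/209 + 22)*(-103 + 0) = (4626/209)*(-103) = -476478/209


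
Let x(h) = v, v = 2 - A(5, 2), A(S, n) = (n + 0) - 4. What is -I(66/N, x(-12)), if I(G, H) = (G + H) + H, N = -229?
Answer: -1766/229 ≈ -7.7118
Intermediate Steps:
A(S, n) = -4 + n (A(S, n) = n - 4 = -4 + n)
v = 4 (v = 2 - (-4 + 2) = 2 - 1*(-2) = 2 + 2 = 4)
x(h) = 4
I(G, H) = G + 2*H
-I(66/N, x(-12)) = -(66/(-229) + 2*4) = -(66*(-1/229) + 8) = -(-66/229 + 8) = -1*1766/229 = -1766/229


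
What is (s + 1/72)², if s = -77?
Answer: 30724849/5184 ≈ 5926.9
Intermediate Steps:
(s + 1/72)² = (-77 + 1/72)² = (-5543/72)² = 30724849/5184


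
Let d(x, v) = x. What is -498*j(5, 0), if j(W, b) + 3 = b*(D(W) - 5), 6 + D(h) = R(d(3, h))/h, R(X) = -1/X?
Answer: 1494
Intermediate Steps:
D(h) = -6 - 1/(3*h) (D(h) = -6 + (-1/3)/h = -6 + (-1*⅓)/h = -6 - 1/(3*h))
j(W, b) = -3 + b*(-11 - 1/(3*W)) (j(W, b) = -3 + b*((-6 - 1/(3*W)) - 5) = -3 + b*(-11 - 1/(3*W)))
-498*j(5, 0) = -498*(-3 - 11*0 - ⅓*0/5) = -498*(-3 + 0 - ⅓*0*⅕) = -498*(-3 + 0 + 0) = -498*(-3) = 1494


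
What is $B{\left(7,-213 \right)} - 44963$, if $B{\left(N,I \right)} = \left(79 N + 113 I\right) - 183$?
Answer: $-68662$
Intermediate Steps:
$B{\left(N,I \right)} = -183 + 79 N + 113 I$
$B{\left(7,-213 \right)} - 44963 = \left(-183 + 79 \cdot 7 + 113 \left(-213\right)\right) - 44963 = \left(-183 + 553 - 24069\right) - 44963 = -23699 - 44963 = -68662$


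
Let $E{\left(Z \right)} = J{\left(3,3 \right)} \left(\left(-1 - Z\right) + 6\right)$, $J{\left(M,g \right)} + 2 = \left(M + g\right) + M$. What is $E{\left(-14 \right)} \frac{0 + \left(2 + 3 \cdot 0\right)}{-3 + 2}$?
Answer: $-266$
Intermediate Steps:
$J{\left(M,g \right)} = -2 + g + 2 M$ ($J{\left(M,g \right)} = -2 + \left(\left(M + g\right) + M\right) = -2 + \left(g + 2 M\right) = -2 + g + 2 M$)
$E{\left(Z \right)} = 35 - 7 Z$ ($E{\left(Z \right)} = \left(-2 + 3 + 2 \cdot 3\right) \left(\left(-1 - Z\right) + 6\right) = \left(-2 + 3 + 6\right) \left(5 - Z\right) = 7 \left(5 - Z\right) = 35 - 7 Z$)
$E{\left(-14 \right)} \frac{0 + \left(2 + 3 \cdot 0\right)}{-3 + 2} = \left(35 - -98\right) \frac{0 + \left(2 + 3 \cdot 0\right)}{-3 + 2} = \left(35 + 98\right) \frac{0 + \left(2 + 0\right)}{-1} = 133 \left(0 + 2\right) \left(-1\right) = 133 \cdot 2 \left(-1\right) = 133 \left(-2\right) = -266$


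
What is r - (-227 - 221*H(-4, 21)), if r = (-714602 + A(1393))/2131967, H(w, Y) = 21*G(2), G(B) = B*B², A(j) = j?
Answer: 79638914076/2131967 ≈ 37355.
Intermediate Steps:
G(B) = B³
H(w, Y) = 168 (H(w, Y) = 21*2³ = 21*8 = 168)
r = -713209/2131967 (r = (-714602 + 1393)/2131967 = -713209*1/2131967 = -713209/2131967 ≈ -0.33453)
r - (-227 - 221*H(-4, 21)) = -713209/2131967 - (-227 - 221*168) = -713209/2131967 - (-227 - 37128) = -713209/2131967 - 1*(-37355) = -713209/2131967 + 37355 = 79638914076/2131967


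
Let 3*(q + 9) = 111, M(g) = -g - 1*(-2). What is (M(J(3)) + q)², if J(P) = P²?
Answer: 441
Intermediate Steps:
M(g) = 2 - g (M(g) = -g + 2 = 2 - g)
q = 28 (q = -9 + (⅓)*111 = -9 + 37 = 28)
(M(J(3)) + q)² = ((2 - 1*3²) + 28)² = ((2 - 1*9) + 28)² = ((2 - 9) + 28)² = (-7 + 28)² = 21² = 441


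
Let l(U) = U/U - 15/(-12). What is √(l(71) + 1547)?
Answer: √6197/2 ≈ 39.361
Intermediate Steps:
l(U) = 9/4 (l(U) = 1 - 15*(-1/12) = 1 + 5/4 = 9/4)
√(l(71) + 1547) = √(9/4 + 1547) = √(6197/4) = √6197/2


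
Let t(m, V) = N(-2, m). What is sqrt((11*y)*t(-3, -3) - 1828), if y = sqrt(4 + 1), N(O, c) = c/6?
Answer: sqrt(-7312 - 22*sqrt(5))/2 ≈ 42.899*I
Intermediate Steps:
N(O, c) = c/6 (N(O, c) = c*(1/6) = c/6)
y = sqrt(5) ≈ 2.2361
t(m, V) = m/6
sqrt((11*y)*t(-3, -3) - 1828) = sqrt((11*sqrt(5))*((1/6)*(-3)) - 1828) = sqrt((11*sqrt(5))*(-1/2) - 1828) = sqrt(-11*sqrt(5)/2 - 1828) = sqrt(-1828 - 11*sqrt(5)/2)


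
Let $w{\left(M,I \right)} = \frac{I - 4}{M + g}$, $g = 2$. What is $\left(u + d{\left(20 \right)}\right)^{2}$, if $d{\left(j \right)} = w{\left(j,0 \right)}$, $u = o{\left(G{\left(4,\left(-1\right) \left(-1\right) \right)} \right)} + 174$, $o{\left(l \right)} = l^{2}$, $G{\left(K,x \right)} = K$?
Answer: $\frac{4359744}{121} \approx 36031.0$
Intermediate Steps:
$u = 190$ ($u = 4^{2} + 174 = 16 + 174 = 190$)
$w{\left(M,I \right)} = \frac{-4 + I}{2 + M}$ ($w{\left(M,I \right)} = \frac{I - 4}{M + 2} = \frac{-4 + I}{2 + M}$)
$d{\left(j \right)} = - \frac{4}{2 + j}$ ($d{\left(j \right)} = \frac{-4 + 0}{2 + j} = \frac{1}{2 + j} \left(-4\right) = - \frac{4}{2 + j}$)
$\left(u + d{\left(20 \right)}\right)^{2} = \left(190 - \frac{4}{2 + 20}\right)^{2} = \left(190 - \frac{4}{22}\right)^{2} = \left(190 - \frac{2}{11}\right)^{2} = \left(\frac{2088}{11}\right)^{2} = \frac{4359744}{121}$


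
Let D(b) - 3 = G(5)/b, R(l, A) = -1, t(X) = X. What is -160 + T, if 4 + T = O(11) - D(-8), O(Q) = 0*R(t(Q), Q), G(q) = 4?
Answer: -333/2 ≈ -166.50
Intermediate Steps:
O(Q) = 0 (O(Q) = 0*(-1) = 0)
D(b) = 3 + 4/b
T = -13/2 (T = -4 + (0 - (3 + 4/(-8))) = -4 + (0 - (3 + 4*(-⅛))) = -4 + (0 - (3 - ½)) = -4 + (0 - 1*5/2) = -4 + (0 - 5/2) = -4 - 5/2 = -13/2 ≈ -6.5000)
-160 + T = -160 - 13/2 = -333/2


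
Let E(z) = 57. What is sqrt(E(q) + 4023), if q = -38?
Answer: 4*sqrt(255) ≈ 63.875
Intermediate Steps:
sqrt(E(q) + 4023) = sqrt(57 + 4023) = sqrt(4080) = 4*sqrt(255)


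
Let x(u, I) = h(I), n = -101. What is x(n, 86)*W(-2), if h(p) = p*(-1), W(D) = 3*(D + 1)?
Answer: 258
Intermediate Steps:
W(D) = 3 + 3*D (W(D) = 3*(1 + D) = 3 + 3*D)
h(p) = -p
x(u, I) = -I
x(n, 86)*W(-2) = (-1*86)*(3 + 3*(-2)) = -86*(3 - 6) = -86*(-3) = 258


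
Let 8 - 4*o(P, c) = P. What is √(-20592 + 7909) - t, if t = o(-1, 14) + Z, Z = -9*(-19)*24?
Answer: -16425/4 + I*√12683 ≈ -4106.3 + 112.62*I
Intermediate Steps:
Z = 4104 (Z = 171*24 = 4104)
o(P, c) = 2 - P/4
t = 16425/4 (t = (2 - ¼*(-1)) + 4104 = (2 + ¼) + 4104 = 9/4 + 4104 = 16425/4 ≈ 4106.3)
√(-20592 + 7909) - t = √(-20592 + 7909) - 1*16425/4 = √(-12683) - 16425/4 = I*√12683 - 16425/4 = -16425/4 + I*√12683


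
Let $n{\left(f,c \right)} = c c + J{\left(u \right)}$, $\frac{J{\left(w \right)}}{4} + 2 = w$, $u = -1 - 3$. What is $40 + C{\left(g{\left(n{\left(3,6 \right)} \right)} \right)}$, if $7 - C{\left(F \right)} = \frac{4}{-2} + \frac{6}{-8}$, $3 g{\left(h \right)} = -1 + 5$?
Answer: $\frac{199}{4} \approx 49.75$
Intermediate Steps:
$u = -4$ ($u = -1 - 3 = -4$)
$J{\left(w \right)} = -8 + 4 w$
$n{\left(f,c \right)} = -24 + c^{2}$ ($n{\left(f,c \right)} = c c + \left(-8 + 4 \left(-4\right)\right) = c^{2} - 24 = -24 + c^{2}$)
$g{\left(h \right)} = \frac{4}{3}$ ($g{\left(h \right)} = \frac{-1 + 5}{3} = \frac{1}{3} \cdot 4 = \frac{4}{3}$)
$C{\left(F \right)} = \frac{39}{4}$ ($C{\left(F \right)} = 7 - \left(\frac{4}{-2} + \frac{6}{-8}\right) = 7 - \left(4 \left(- \frac{1}{2}\right) + 6 \left(- \frac{1}{8}\right)\right) = 7 - \left(-2 - \frac{3}{4}\right) = 7 - - \frac{11}{4} = 7 + \frac{11}{4} = \frac{39}{4}$)
$40 + C{\left(g{\left(n{\left(3,6 \right)} \right)} \right)} = 40 + \frac{39}{4} = \frac{199}{4}$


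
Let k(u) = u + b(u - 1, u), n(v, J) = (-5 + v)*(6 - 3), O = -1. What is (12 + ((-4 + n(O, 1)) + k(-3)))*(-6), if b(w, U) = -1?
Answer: 84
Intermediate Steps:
n(v, J) = -15 + 3*v (n(v, J) = (-5 + v)*3 = -15 + 3*v)
k(u) = -1 + u (k(u) = u - 1 = -1 + u)
(12 + ((-4 + n(O, 1)) + k(-3)))*(-6) = (12 + ((-4 + (-15 + 3*(-1))) + (-1 - 3)))*(-6) = (12 + ((-4 + (-15 - 3)) - 4))*(-6) = (12 + ((-4 - 18) - 4))*(-6) = (12 + (-22 - 4))*(-6) = (12 - 26)*(-6) = -14*(-6) = 84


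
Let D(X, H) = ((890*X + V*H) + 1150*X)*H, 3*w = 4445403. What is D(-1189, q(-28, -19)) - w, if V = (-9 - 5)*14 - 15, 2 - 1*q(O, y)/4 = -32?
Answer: -335260617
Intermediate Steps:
w = 1481801 (w = (⅓)*4445403 = 1481801)
q(O, y) = 136 (q(O, y) = 8 - 4*(-32) = 8 + 128 = 136)
V = -211 (V = -14*14 - 15 = -196 - 15 = -211)
D(X, H) = H*(-211*H + 2040*X) (D(X, H) = ((890*X - 211*H) + 1150*X)*H = ((-211*H + 890*X) + 1150*X)*H = (-211*H + 2040*X)*H = H*(-211*H + 2040*X))
D(-1189, q(-28, -19)) - w = 136*(-211*136 + 2040*(-1189)) - 1*1481801 = 136*(-28696 - 2425560) - 1481801 = 136*(-2454256) - 1481801 = -333778816 - 1481801 = -335260617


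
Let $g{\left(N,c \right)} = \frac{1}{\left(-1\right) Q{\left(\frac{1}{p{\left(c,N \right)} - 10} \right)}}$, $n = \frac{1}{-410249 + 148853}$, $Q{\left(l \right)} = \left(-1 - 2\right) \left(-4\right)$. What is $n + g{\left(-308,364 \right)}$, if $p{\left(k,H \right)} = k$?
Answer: $- \frac{5446}{65349} \approx -0.083337$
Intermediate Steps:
$Q{\left(l \right)} = 12$ ($Q{\left(l \right)} = \left(-3\right) \left(-4\right) = 12$)
$n = - \frac{1}{261396}$ ($n = \frac{1}{-261396} = - \frac{1}{261396} \approx -3.8256 \cdot 10^{-6}$)
$g{\left(N,c \right)} = - \frac{1}{12}$ ($g{\left(N,c \right)} = \frac{1}{\left(-1\right) 12} = \frac{1}{-12} = - \frac{1}{12}$)
$n + g{\left(-308,364 \right)} = - \frac{1}{261396} - \frac{1}{12} = - \frac{5446}{65349}$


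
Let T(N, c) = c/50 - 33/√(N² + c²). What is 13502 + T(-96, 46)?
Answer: 337573/25 - 33*√2833/5666 ≈ 13503.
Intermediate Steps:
T(N, c) = -33/√(N² + c²) + c/50 (T(N, c) = c*(1/50) - 33/√(N² + c²) = c/50 - 33/√(N² + c²) = -33/√(N² + c²) + c/50)
13502 + T(-96, 46) = 13502 + (-33/√((-96)² + 46²) + (1/50)*46) = 13502 + (-33/√(9216 + 2116) + 23/25) = 13502 + (-33*√2833/5666 + 23/25) = 13502 + (23/25 - 33*√2833/5666) = 337573/25 - 33*√2833/5666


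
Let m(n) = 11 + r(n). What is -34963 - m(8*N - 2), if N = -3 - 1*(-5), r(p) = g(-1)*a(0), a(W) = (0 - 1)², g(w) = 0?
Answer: -34974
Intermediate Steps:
a(W) = 1 (a(W) = (-1)² = 1)
r(p) = 0 (r(p) = 0*1 = 0)
N = 2 (N = -3 + 5 = 2)
m(n) = 11 (m(n) = 11 + 0 = 11)
-34963 - m(8*N - 2) = -34963 - 1*11 = -34963 - 11 = -34974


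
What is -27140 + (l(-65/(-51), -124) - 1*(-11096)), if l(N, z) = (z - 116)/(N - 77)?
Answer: -30974844/1931 ≈ -16041.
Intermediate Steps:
l(N, z) = (-116 + z)/(-77 + N)
-27140 + (l(-65/(-51), -124) - 1*(-11096)) = -27140 + ((-116 - 124)/(-77 - 65/(-51)) - 1*(-11096)) = -27140 + (-240/(-77 - 65*(-1/51)) + 11096) = -27140 + (-240/(-77 + 65/51) + 11096) = -27140 + (-240/(-3862/51) + 11096) = -27140 + (-51/3862*(-240) + 11096) = -27140 + (6120/1931 + 11096) = -27140 + 21432496/1931 = -30974844/1931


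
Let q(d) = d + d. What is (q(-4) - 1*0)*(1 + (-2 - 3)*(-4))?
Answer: -168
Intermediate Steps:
q(d) = 2*d
(q(-4) - 1*0)*(1 + (-2 - 3)*(-4)) = (2*(-4) - 1*0)*(1 + (-2 - 3)*(-4)) = (-8 + 0)*(1 - 5*(-4)) = -8*(1 + 20) = -8*21 = -168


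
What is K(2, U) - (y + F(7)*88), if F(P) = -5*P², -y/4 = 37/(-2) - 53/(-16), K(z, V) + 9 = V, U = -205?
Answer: 85141/4 ≈ 21285.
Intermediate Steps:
K(z, V) = -9 + V
y = 243/4 (y = -4*(37/(-2) - 53/(-16)) = -4*(37*(-½) - 53*(-1/16)) = -4*(-37/2 + 53/16) = -4*(-243/16) = 243/4 ≈ 60.750)
K(2, U) - (y + F(7)*88) = (-9 - 205) - (243/4 - 5*7²*88) = -214 - (243/4 - 5*49*88) = -214 - (243/4 - 245*88) = -214 - (243/4 - 21560) = -214 - 1*(-85997/4) = -214 + 85997/4 = 85141/4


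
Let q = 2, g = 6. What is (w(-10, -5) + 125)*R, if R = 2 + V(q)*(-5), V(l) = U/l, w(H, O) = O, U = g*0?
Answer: 240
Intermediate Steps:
U = 0 (U = 6*0 = 0)
V(l) = 0 (V(l) = 0/l = 0)
R = 2 (R = 2 + 0*(-5) = 2 + 0 = 2)
(w(-10, -5) + 125)*R = (-5 + 125)*2 = 120*2 = 240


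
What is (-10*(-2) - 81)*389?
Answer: -23729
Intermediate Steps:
(-10*(-2) - 81)*389 = (20 - 81)*389 = -61*389 = -23729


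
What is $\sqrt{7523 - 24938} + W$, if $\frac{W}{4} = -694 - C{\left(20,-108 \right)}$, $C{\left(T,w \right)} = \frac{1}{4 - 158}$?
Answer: $- \frac{213750}{77} + 9 i \sqrt{215} \approx -2776.0 + 131.97 i$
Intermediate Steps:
$C{\left(T,w \right)} = - \frac{1}{154}$ ($C{\left(T,w \right)} = \frac{1}{-154} = - \frac{1}{154}$)
$W = - \frac{213750}{77}$ ($W = 4 \left(-694 - - \frac{1}{154}\right) = 4 \left(-694 + \frac{1}{154}\right) = 4 \left(- \frac{106875}{154}\right) = - \frac{213750}{77} \approx -2776.0$)
$\sqrt{7523 - 24938} + W = \sqrt{7523 - 24938} - \frac{213750}{77} = \sqrt{-17415} - \frac{213750}{77} = 9 i \sqrt{215} - \frac{213750}{77} = - \frac{213750}{77} + 9 i \sqrt{215}$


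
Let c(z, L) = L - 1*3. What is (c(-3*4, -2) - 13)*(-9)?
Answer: 162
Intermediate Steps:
c(z, L) = -3 + L (c(z, L) = L - 3 = -3 + L)
(c(-3*4, -2) - 13)*(-9) = ((-3 - 2) - 13)*(-9) = (-5 - 13)*(-9) = -18*(-9) = 162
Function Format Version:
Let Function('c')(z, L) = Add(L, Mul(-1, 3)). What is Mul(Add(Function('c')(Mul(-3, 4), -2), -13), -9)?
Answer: 162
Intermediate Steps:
Function('c')(z, L) = Add(-3, L) (Function('c')(z, L) = Add(L, -3) = Add(-3, L))
Mul(Add(Function('c')(Mul(-3, 4), -2), -13), -9) = Mul(Add(Add(-3, -2), -13), -9) = Mul(Add(-5, -13), -9) = Mul(-18, -9) = 162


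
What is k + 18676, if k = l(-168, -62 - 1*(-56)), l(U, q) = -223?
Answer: 18453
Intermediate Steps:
k = -223
k + 18676 = -223 + 18676 = 18453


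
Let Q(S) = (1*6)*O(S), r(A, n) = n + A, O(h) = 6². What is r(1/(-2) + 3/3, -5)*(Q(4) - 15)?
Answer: -1809/2 ≈ -904.50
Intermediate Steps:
O(h) = 36
r(A, n) = A + n
Q(S) = 216 (Q(S) = (1*6)*36 = 6*36 = 216)
r(1/(-2) + 3/3, -5)*(Q(4) - 15) = ((1/(-2) + 3/3) - 5)*(216 - 15) = ((1*(-½) + 3*(⅓)) - 5)*201 = ((-½ + 1) - 5)*201 = (½ - 5)*201 = -9/2*201 = -1809/2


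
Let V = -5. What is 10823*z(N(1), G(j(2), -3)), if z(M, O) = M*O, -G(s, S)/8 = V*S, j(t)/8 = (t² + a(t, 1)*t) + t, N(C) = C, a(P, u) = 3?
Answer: -1298760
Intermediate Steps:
j(t) = 8*t² + 32*t (j(t) = 8*((t² + 3*t) + t) = 8*(t² + 4*t) = 8*t² + 32*t)
G(s, S) = 40*S (G(s, S) = -(-40)*S = 40*S)
10823*z(N(1), G(j(2), -3)) = 10823*(1*(40*(-3))) = 10823*(1*(-120)) = 10823*(-120) = -1298760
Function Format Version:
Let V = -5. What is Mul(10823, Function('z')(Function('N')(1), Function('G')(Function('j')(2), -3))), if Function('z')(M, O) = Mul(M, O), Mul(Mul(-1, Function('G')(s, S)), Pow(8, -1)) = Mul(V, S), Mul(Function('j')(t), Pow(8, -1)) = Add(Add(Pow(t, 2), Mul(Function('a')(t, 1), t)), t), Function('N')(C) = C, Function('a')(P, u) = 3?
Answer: -1298760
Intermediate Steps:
Function('j')(t) = Add(Mul(8, Pow(t, 2)), Mul(32, t)) (Function('j')(t) = Mul(8, Add(Add(Pow(t, 2), Mul(3, t)), t)) = Mul(8, Add(Pow(t, 2), Mul(4, t))) = Add(Mul(8, Pow(t, 2)), Mul(32, t)))
Function('G')(s, S) = Mul(40, S) (Function('G')(s, S) = Mul(-8, Mul(-5, S)) = Mul(40, S))
Mul(10823, Function('z')(Function('N')(1), Function('G')(Function('j')(2), -3))) = Mul(10823, Mul(1, Mul(40, -3))) = Mul(10823, Mul(1, -120)) = Mul(10823, -120) = -1298760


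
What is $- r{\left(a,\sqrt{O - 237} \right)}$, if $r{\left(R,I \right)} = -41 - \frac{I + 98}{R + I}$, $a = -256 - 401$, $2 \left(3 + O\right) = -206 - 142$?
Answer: $\frac{1961179}{48007} - \frac{755 i \sqrt{46}}{144021} \approx 40.852 - 0.035555 i$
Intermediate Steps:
$O = -177$ ($O = -3 + \frac{-206 - 142}{2} = -3 + \frac{1}{2} \left(-348\right) = -3 - 174 = -177$)
$a = -657$
$r{\left(R,I \right)} = -41 - \frac{98 + I}{I + R}$
$- r{\left(a,\sqrt{O - 237} \right)} = - \frac{-98 - 42 \sqrt{-177 - 237} - -26937}{\sqrt{-177 - 237} - 657} = - \frac{-98 - 42 \sqrt{-414} + 26937}{\sqrt{-414} - 657} = - \frac{-98 - 42 \cdot 3 i \sqrt{46} + 26937}{3 i \sqrt{46} - 657} = - \frac{-98 - 126 i \sqrt{46} + 26937}{-657 + 3 i \sqrt{46}} = - \frac{26839 - 126 i \sqrt{46}}{-657 + 3 i \sqrt{46}}$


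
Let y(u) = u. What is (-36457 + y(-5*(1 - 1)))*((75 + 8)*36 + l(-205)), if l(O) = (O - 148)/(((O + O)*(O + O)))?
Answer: -18311711170279/168100 ≈ -1.0893e+8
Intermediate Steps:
l(O) = (-148 + O)/(4*O²) (l(O) = (-148 + O)/(((2*O)*(2*O))) = (-148 + O)/((4*O²)) = (-148 + O)*(1/(4*O²)) = (-148 + O)/(4*O²))
(-36457 + y(-5*(1 - 1)))*((75 + 8)*36 + l(-205)) = (-36457 - 5*(1 - 1))*((75 + 8)*36 + (¼)*(-148 - 205)/(-205)²) = (-36457 - 5*0)*(83*36 + (¼)*(1/42025)*(-353)) = (-36457 + 0)*(2988 - 353/168100) = -36457*502282447/168100 = -18311711170279/168100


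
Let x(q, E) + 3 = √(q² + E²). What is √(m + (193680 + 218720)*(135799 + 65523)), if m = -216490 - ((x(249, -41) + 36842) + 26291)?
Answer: √(83024913180 - √63682) ≈ 2.8814e+5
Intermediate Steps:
x(q, E) = -3 + √(E² + q²) (x(q, E) = -3 + √(q² + E²) = -3 + √(E² + q²))
m = -279620 - √63682 (m = -216490 - (((-3 + √((-41)² + 249²)) + 36842) + 26291) = -216490 - (((-3 + √(1681 + 62001)) + 36842) + 26291) = -216490 - (((-3 + √63682) + 36842) + 26291) = -216490 - ((36839 + √63682) + 26291) = -216490 - (63130 + √63682) = -216490 + (-63130 - √63682) = -279620 - √63682 ≈ -2.7987e+5)
√(m + (193680 + 218720)*(135799 + 65523)) = √((-279620 - √63682) + (193680 + 218720)*(135799 + 65523)) = √((-279620 - √63682) + 412400*201322) = √((-279620 - √63682) + 83025192800) = √(83024913180 - √63682)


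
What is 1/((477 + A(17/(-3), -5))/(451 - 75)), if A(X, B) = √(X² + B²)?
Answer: 1614168/2047247 - 1128*√514/2047247 ≈ 0.77597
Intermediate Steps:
A(X, B) = √(B² + X²)
1/((477 + A(17/(-3), -5))/(451 - 75)) = 1/((477 + √((-5)² + (17/(-3))²))/(451 - 75)) = 1/((477 + √(25 + (17*(-⅓))²))/376) = 1/((477 + √(25 + (-17/3)²))*(1/376)) = 1/((477 + √(25 + 289/9))*(1/376)) = 1/((477 + √(514/9))*(1/376)) = 1/((477 + √514/3)*(1/376)) = 1/(477/376 + √514/1128)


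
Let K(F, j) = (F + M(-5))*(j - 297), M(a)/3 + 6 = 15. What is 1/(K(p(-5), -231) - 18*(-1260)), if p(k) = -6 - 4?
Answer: 1/13704 ≈ 7.2971e-5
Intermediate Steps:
M(a) = 27 (M(a) = -18 + 3*15 = -18 + 45 = 27)
p(k) = -10
K(F, j) = (-297 + j)*(27 + F) (K(F, j) = (F + 27)*(j - 297) = (27 + F)*(-297 + j) = (-297 + j)*(27 + F))
1/(K(p(-5), -231) - 18*(-1260)) = 1/((-8019 - 297*(-10) + 27*(-231) - 10*(-231)) - 18*(-1260)) = 1/((-8019 + 2970 - 6237 + 2310) + 22680) = 1/(-8976 + 22680) = 1/13704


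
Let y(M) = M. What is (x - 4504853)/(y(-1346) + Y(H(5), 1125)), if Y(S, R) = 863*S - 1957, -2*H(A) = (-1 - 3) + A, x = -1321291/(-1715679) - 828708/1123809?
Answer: 5790524493523705064/4800315099763953 ≈ 1206.3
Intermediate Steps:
x = 21027268229/642698500437 (x = -1321291*(-1/1715679) - 828708*1/1123809 = 1321291/1715679 - 276236/374603 = 21027268229/642698500437 ≈ 0.032717)
H(A) = 2 - A/2 (H(A) = -((-1 - 3) + A)/2 = -(-4 + A)/2 = 2 - A/2)
Y(S, R) = -1957 + 863*S
(x - 4504853)/(y(-1346) + Y(H(5), 1125)) = (21027268229/642698500437 - 4504853)/(-1346 + (-1957 + 863*(2 - ½*5))) = -2895262246761852532/(642698500437*(-1346 + (-1957 + 863*(2 - 5/2)))) = -2895262246761852532/(642698500437*(-1346 + (-1957 + 863*(-½)))) = -2895262246761852532/(642698500437*(-1346 + (-1957 - 863/2))) = -2895262246761852532/(642698500437*(-1346 - 4777/2)) = -2895262246761852532/(642698500437*(-7469/2)) = -2895262246761852532/642698500437*(-2/7469) = 5790524493523705064/4800315099763953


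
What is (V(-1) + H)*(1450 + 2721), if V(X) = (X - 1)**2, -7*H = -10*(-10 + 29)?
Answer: 909278/7 ≈ 1.2990e+5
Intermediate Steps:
H = 190/7 (H = -(-10)*(-10 + 29)/7 = -(-10)*19/7 = -1/7*(-190) = 190/7 ≈ 27.143)
V(X) = (-1 + X)**2
(V(-1) + H)*(1450 + 2721) = ((-1 - 1)**2 + 190/7)*(1450 + 2721) = ((-2)**2 + 190/7)*4171 = (4 + 190/7)*4171 = (218/7)*4171 = 909278/7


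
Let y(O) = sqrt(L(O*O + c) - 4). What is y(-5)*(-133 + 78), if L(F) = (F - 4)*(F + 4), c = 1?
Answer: -220*sqrt(41) ≈ -1408.7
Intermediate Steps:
L(F) = (-4 + F)*(4 + F)
y(O) = sqrt(-20 + (1 + O**2)**2) (y(O) = sqrt((-16 + (O*O + 1)**2) - 4) = sqrt((-16 + (O**2 + 1)**2) - 4) = sqrt((-16 + (1 + O**2)**2) - 4) = sqrt(-20 + (1 + O**2)**2))
y(-5)*(-133 + 78) = sqrt(-20 + (1 + (-5)**2)**2)*(-133 + 78) = sqrt(-20 + (1 + 25)**2)*(-55) = sqrt(-20 + 26**2)*(-55) = sqrt(-20 + 676)*(-55) = sqrt(656)*(-55) = (4*sqrt(41))*(-55) = -220*sqrt(41)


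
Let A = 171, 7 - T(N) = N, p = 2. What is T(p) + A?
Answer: 176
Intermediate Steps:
T(N) = 7 - N
T(p) + A = (7 - 1*2) + 171 = (7 - 2) + 171 = 5 + 171 = 176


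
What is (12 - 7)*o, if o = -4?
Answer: -20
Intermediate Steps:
(12 - 7)*o = (12 - 7)*(-4) = 5*(-4) = -20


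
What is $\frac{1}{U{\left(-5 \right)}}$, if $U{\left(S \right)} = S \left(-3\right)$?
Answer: $\frac{1}{15} \approx 0.066667$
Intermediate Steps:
$U{\left(S \right)} = - 3 S$
$\frac{1}{U{\left(-5 \right)}} = \frac{1}{\left(-3\right) \left(-5\right)} = \frac{1}{15}$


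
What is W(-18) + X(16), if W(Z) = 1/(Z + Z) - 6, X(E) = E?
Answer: 359/36 ≈ 9.9722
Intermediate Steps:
W(Z) = -6 + 1/(2*Z) (W(Z) = 1/(2*Z) - 6 = -6 + 1/(2*Z))
W(-18) + X(16) = (-6 + (1/2)/(-18)) + 16 = (-6 + (1/2)*(-1/18)) + 16 = (-6 - 1/36) + 16 = -217/36 + 16 = 359/36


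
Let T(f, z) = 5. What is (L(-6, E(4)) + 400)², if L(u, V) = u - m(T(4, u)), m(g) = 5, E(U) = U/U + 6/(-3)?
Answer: 151321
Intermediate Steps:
E(U) = -1 (E(U) = 1 + 6*(-⅓) = 1 - 2 = -1)
L(u, V) = -5 + u (L(u, V) = u - 1*5 = u - 5 = -5 + u)
(L(-6, E(4)) + 400)² = ((-5 - 6) + 400)² = (-11 + 400)² = 389² = 151321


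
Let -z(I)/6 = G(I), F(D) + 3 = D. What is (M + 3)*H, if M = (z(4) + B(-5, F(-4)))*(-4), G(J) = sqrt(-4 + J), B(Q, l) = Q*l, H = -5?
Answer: 685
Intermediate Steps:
F(D) = -3 + D
z(I) = -6*sqrt(-4 + I)
M = -140 (M = (-6*sqrt(-4 + 4) - 5*(-3 - 4))*(-4) = (-6*sqrt(0) - 5*(-7))*(-4) = (-6*0 + 35)*(-4) = (0 + 35)*(-4) = 35*(-4) = -140)
(M + 3)*H = (-140 + 3)*(-5) = -137*(-5) = 685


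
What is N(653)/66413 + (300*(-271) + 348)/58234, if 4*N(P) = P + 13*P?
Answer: -5243171369/3867494642 ≈ -1.3557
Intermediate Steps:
N(P) = 7*P/2 (N(P) = (P + 13*P)/4 = (14*P)/4 = 7*P/2)
N(653)/66413 + (300*(-271) + 348)/58234 = ((7/2)*653)/66413 + (300*(-271) + 348)/58234 = (4571/2)*(1/66413) + (-81300 + 348)*(1/58234) = 4571/132826 - 80952*1/58234 = 4571/132826 - 40476/29117 = -5243171369/3867494642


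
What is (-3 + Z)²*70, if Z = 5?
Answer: 280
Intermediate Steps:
(-3 + Z)²*70 = (-3 + 5)²*70 = 2²*70 = 4*70 = 280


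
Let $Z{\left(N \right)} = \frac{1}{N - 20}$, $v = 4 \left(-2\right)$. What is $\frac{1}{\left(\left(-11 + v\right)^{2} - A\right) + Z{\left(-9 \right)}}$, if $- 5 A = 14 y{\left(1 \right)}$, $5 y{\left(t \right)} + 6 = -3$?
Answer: $\frac{725}{258046} \approx 0.0028096$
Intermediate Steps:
$v = -8$
$y{\left(t \right)} = - \frac{9}{5}$ ($y{\left(t \right)} = - \frac{6}{5} + \frac{1}{5} \left(-3\right) = - \frac{6}{5} - \frac{3}{5} = - \frac{9}{5}$)
$A = \frac{126}{25}$ ($A = - \frac{14 \left(- \frac{9}{5}\right)}{5} = \left(- \frac{1}{5}\right) \left(- \frac{126}{5}\right) = \frac{126}{25} \approx 5.04$)
$Z{\left(N \right)} = \frac{1}{-20 + N}$
$\frac{1}{\left(\left(-11 + v\right)^{2} - A\right) + Z{\left(-9 \right)}} = \frac{1}{\left(\left(-11 - 8\right)^{2} - \frac{126}{25}\right) + \frac{1}{-20 - 9}} = \frac{1}{\left(\left(-19\right)^{2} - \frac{126}{25}\right) + \frac{1}{-29}} = \frac{1}{\left(361 - \frac{126}{25}\right) - \frac{1}{29}} = \frac{1}{\frac{8899}{25} - \frac{1}{29}} = \frac{1}{\frac{258046}{725}} = \frac{725}{258046}$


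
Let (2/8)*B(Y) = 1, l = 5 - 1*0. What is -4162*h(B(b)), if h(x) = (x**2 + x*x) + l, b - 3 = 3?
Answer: -153994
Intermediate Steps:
b = 6 (b = 3 + 3 = 6)
l = 5 (l = 5 + 0 = 5)
B(Y) = 4 (B(Y) = 4*1 = 4)
h(x) = 5 + 2*x**2 (h(x) = (x**2 + x*x) + 5 = (x**2 + x**2) + 5 = 2*x**2 + 5 = 5 + 2*x**2)
-4162*h(B(b)) = -4162*(5 + 2*4**2) = -4162*(5 + 2*16) = -4162*(5 + 32) = -4162*37 = -153994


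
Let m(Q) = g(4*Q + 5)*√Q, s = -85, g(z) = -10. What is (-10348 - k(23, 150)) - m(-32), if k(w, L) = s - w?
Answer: -10240 + 40*I*√2 ≈ -10240.0 + 56.569*I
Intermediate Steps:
k(w, L) = -85 - w
m(Q) = -10*√Q
(-10348 - k(23, 150)) - m(-32) = (-10348 - (-85 - 1*23)) - (-10)*√(-32) = (-10348 - (-85 - 23)) - (-10)*4*I*√2 = (-10348 - 1*(-108)) - (-40)*I*√2 = (-10348 + 108) + 40*I*√2 = -10240 + 40*I*√2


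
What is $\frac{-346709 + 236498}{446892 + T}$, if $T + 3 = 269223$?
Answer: $- \frac{36737}{238704} \approx -0.1539$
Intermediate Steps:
$T = 269220$ ($T = -3 + 269223 = 269220$)
$\frac{-346709 + 236498}{446892 + T} = \frac{-346709 + 236498}{446892 + 269220} = - \frac{110211}{716112} = \left(-110211\right) \frac{1}{716112} = - \frac{36737}{238704}$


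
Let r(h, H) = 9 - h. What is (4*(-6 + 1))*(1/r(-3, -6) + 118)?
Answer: -7085/3 ≈ -2361.7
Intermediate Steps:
(4*(-6 + 1))*(1/r(-3, -6) + 118) = (4*(-6 + 1))*(1/(9 - 1*(-3)) + 118) = (4*(-5))*(1/(9 + 3) + 118) = -20*(1/12 + 118) = -20*1417/12 = -7085/3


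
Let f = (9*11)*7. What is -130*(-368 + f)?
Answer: -42250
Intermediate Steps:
f = 693 (f = 99*7 = 693)
-130*(-368 + f) = -130*(-368 + 693) = -130*325 = -42250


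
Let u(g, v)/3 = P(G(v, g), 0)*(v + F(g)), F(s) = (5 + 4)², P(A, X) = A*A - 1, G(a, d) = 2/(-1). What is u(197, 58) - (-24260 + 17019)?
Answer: 8492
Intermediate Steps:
G(a, d) = -2 (G(a, d) = 2*(-1) = -2)
P(A, X) = -1 + A² (P(A, X) = A² - 1 = -1 + A²)
F(s) = 81 (F(s) = 9² = 81)
u(g, v) = 729 + 9*v (u(g, v) = 3*((-1 + (-2)²)*(v + 81)) = 3*((-1 + 4)*(81 + v)) = 3*(3*(81 + v)) = 3*(243 + 3*v) = 729 + 9*v)
u(197, 58) - (-24260 + 17019) = (729 + 9*58) - (-24260 + 17019) = (729 + 522) - 1*(-7241) = 1251 + 7241 = 8492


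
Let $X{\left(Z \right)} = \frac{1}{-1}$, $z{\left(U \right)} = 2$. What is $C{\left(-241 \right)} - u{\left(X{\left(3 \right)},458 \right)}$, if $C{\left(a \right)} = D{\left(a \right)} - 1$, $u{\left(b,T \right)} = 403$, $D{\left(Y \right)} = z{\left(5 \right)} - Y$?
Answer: $-161$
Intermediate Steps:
$X{\left(Z \right)} = -1$
$D{\left(Y \right)} = 2 - Y$
$C{\left(a \right)} = 1 - a$ ($C{\left(a \right)} = \left(2 - a\right) - 1 = 1 - a$)
$C{\left(-241 \right)} - u{\left(X{\left(3 \right)},458 \right)} = \left(1 - -241\right) - 403 = \left(1 + 241\right) - 403 = 242 - 403 = -161$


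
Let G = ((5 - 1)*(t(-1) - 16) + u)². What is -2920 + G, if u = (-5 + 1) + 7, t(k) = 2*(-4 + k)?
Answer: 7281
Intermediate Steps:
t(k) = -8 + 2*k
u = 3 (u = -4 + 7 = 3)
G = 10201 (G = ((5 - 1)*((-8 + 2*(-1)) - 16) + 3)² = (4*((-8 - 2) - 16) + 3)² = (4*(-10 - 16) + 3)² = (4*(-26) + 3)² = (-104 + 3)² = (-101)² = 10201)
-2920 + G = -2920 + 10201 = 7281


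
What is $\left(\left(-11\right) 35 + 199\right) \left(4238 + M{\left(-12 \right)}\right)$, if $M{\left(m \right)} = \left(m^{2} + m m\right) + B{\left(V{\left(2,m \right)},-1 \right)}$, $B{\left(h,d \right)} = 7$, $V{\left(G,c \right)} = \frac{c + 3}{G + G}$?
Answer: $-843138$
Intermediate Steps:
$V{\left(G,c \right)} = \frac{3 + c}{2 G}$
$M{\left(m \right)} = 7 + 2 m^{2}$ ($M{\left(m \right)} = \left(m^{2} + m m\right) + 7 = \left(m^{2} + m^{2}\right) + 7 = 2 m^{2} + 7 = 7 + 2 m^{2}$)
$\left(\left(-11\right) 35 + 199\right) \left(4238 + M{\left(-12 \right)}\right) = \left(\left(-11\right) 35 + 199\right) \left(4238 + \left(7 + 2 \left(-12\right)^{2}\right)\right) = \left(-385 + 199\right) \left(4238 + \left(7 + 2 \cdot 144\right)\right) = - 186 \left(4238 + \left(7 + 288\right)\right) = - 186 \left(4238 + 295\right) = \left(-186\right) 4533 = -843138$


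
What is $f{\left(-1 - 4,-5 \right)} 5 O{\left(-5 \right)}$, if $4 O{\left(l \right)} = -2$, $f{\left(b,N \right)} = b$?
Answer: $\frac{25}{2} \approx 12.5$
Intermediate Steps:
$O{\left(l \right)} = - \frac{1}{2}$ ($O{\left(l \right)} = \frac{1}{4} \left(-2\right) = - \frac{1}{2}$)
$f{\left(-1 - 4,-5 \right)} 5 O{\left(-5 \right)} = \left(-1 - 4\right) 5 \left(- \frac{1}{2}\right) = \left(-5\right) 5 \left(- \frac{1}{2}\right) = \left(-25\right) \left(- \frac{1}{2}\right) = \frac{25}{2}$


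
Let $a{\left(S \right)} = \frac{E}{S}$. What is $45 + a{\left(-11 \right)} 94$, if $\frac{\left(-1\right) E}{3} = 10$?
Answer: $\frac{3315}{11} \approx 301.36$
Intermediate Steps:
$E = -30$ ($E = \left(-3\right) 10 = -30$)
$a{\left(S \right)} = - \frac{30}{S}$
$45 + a{\left(-11 \right)} 94 = 45 + - \frac{30}{-11} \cdot 94 = 45 + \left(-30\right) \left(- \frac{1}{11}\right) 94 = 45 + \frac{30}{11} \cdot 94 = 45 + \frac{2820}{11} = \frac{3315}{11}$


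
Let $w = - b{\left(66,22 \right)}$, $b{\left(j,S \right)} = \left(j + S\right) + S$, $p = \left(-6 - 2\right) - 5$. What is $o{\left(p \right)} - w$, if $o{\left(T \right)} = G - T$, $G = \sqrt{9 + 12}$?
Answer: $123 + \sqrt{21} \approx 127.58$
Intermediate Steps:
$G = \sqrt{21} \approx 4.5826$
$p = -13$ ($p = -8 - 5 = -13$)
$b{\left(j,S \right)} = j + 2 S$ ($b{\left(j,S \right)} = \left(S + j\right) + S = j + 2 S$)
$o{\left(T \right)} = \sqrt{21} - T$
$w = -110$ ($w = - (66 + 2 \cdot 22) = - (66 + 44) = \left(-1\right) 110 = -110$)
$o{\left(p \right)} - w = \left(\sqrt{21} - -13\right) - -110 = \left(\sqrt{21} + 13\right) + 110 = \left(13 + \sqrt{21}\right) + 110 = 123 + \sqrt{21}$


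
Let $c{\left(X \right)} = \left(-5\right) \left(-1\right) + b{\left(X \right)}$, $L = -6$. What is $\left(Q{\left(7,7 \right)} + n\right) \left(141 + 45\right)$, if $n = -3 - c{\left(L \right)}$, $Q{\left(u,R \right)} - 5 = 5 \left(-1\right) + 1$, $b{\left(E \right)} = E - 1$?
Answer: $0$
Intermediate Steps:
$b{\left(E \right)} = -1 + E$ ($b{\left(E \right)} = E - 1 = -1 + E$)
$c{\left(X \right)} = 4 + X$ ($c{\left(X \right)} = \left(-5\right) \left(-1\right) + \left(-1 + X\right) = 5 + \left(-1 + X\right) = 4 + X$)
$Q{\left(u,R \right)} = 1$ ($Q{\left(u,R \right)} = 5 + \left(5 \left(-1\right) + 1\right) = 5 + \left(-5 + 1\right) = 5 - 4 = 1$)
$n = -1$ ($n = -3 - \left(4 - 6\right) = -3 - -2 = -3 + 2 = -1$)
$\left(Q{\left(7,7 \right)} + n\right) \left(141 + 45\right) = \left(1 - 1\right) \left(141 + 45\right) = 0 \cdot 186 = 0$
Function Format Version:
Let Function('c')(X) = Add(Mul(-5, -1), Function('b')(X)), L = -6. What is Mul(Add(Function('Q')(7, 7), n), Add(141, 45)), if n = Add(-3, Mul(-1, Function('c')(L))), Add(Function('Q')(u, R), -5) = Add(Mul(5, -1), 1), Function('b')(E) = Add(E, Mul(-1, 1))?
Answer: 0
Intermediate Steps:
Function('b')(E) = Add(-1, E) (Function('b')(E) = Add(E, -1) = Add(-1, E))
Function('c')(X) = Add(4, X) (Function('c')(X) = Add(Mul(-5, -1), Add(-1, X)) = Add(5, Add(-1, X)) = Add(4, X))
Function('Q')(u, R) = 1 (Function('Q')(u, R) = Add(5, Add(Mul(5, -1), 1)) = Add(5, Add(-5, 1)) = Add(5, -4) = 1)
n = -1 (n = Add(-3, Mul(-1, Add(4, -6))) = Add(-3, Mul(-1, -2)) = Add(-3, 2) = -1)
Mul(Add(Function('Q')(7, 7), n), Add(141, 45)) = Mul(Add(1, -1), Add(141, 45)) = Mul(0, 186) = 0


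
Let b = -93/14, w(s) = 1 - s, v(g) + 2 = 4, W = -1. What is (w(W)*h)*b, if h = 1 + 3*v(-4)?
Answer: -93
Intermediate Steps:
v(g) = 2 (v(g) = -2 + 4 = 2)
b = -93/14 (b = -93*1/14 = -93/14 ≈ -6.6429)
h = 7 (h = 1 + 3*2 = 1 + 6 = 7)
(w(W)*h)*b = ((1 - 1*(-1))*7)*(-93/14) = ((1 + 1)*7)*(-93/14) = (2*7)*(-93/14) = 14*(-93/14) = -93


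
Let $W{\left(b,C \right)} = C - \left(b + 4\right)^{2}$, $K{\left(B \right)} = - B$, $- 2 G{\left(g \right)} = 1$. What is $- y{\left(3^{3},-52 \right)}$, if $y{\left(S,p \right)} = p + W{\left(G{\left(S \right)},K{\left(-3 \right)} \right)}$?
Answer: $\frac{245}{4} \approx 61.25$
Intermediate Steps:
$G{\left(g \right)} = - \frac{1}{2}$ ($G{\left(g \right)} = \left(- \frac{1}{2}\right) 1 = - \frac{1}{2}$)
$W{\left(b,C \right)} = C - \left(4 + b\right)^{2}$
$y{\left(S,p \right)} = - \frac{37}{4} + p$ ($y{\left(S,p \right)} = p - \left(-3 + \left(4 - \frac{1}{2}\right)^{2}\right) = p + \left(3 - \left(\frac{7}{2}\right)^{2}\right) = p + \left(3 - \frac{49}{4}\right) = p - \frac{37}{4} = - \frac{37}{4} + p$)
$- y{\left(3^{3},-52 \right)} = - (- \frac{37}{4} - 52) = \left(-1\right) \left(- \frac{245}{4}\right) = \frac{245}{4}$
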